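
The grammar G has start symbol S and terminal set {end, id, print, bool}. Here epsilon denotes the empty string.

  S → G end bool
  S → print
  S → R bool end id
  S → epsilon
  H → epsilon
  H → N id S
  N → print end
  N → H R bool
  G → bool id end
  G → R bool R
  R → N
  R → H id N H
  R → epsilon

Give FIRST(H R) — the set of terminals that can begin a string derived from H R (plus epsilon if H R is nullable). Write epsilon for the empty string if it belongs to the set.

{epsilon, bool, id, print}

FIRST(S) = {epsilon, bool, id, print}  (via G end bool, R bool end id)
FIRST(H) = {epsilon, bool, id, print}  (via N id S)
FIRST(N) = {bool, id, print}  (via H R bool)
FIRST(R) = {epsilon, bool, id, print}  (via N, H id N H)
FIRST(G) = {bool, id, print}  (via R bool R)
FIRST(H R): take FIRST of each symbol in turn, carrying on past any symbol whose FIRST contains epsilon; result {epsilon, bool, id, print}.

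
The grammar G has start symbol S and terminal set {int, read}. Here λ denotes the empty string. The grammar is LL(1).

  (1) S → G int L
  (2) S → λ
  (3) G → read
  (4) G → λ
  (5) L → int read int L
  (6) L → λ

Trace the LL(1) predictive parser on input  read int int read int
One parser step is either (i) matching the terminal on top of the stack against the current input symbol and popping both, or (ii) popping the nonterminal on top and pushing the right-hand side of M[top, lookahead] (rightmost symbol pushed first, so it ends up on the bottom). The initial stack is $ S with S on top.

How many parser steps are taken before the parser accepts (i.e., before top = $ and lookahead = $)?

9

step 1: stack=$ S  input=read int int read int $  — expand S → G int L
step 2: stack=$ L int G  input=read int int read int $  — expand G → read
step 3: stack=$ L int read  input=read int int read int $  — match read
step 4: stack=$ L int  input=int int read int $  — match int
step 5: stack=$ L  input=int read int $  — expand L → int read int L
step 6: stack=$ L int read int  input=int read int $  — match int
step 7: stack=$ L int read  input=read int $  — match read
step 8: stack=$ L int  input=int $  — match int
step 9: stack=$ L  input=$  — expand L → λ
Accept reached after 9 steps.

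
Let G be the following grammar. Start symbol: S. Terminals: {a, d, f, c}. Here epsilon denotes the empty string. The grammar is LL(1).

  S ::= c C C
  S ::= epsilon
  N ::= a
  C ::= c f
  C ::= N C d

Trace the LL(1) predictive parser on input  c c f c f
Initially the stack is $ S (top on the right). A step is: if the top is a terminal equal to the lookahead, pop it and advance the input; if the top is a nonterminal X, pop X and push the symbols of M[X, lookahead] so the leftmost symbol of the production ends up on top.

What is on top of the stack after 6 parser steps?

c

     Stack    Input        Action
  1  $ S      c c f c f $  expand S ::= c C C
  2  $ C C c  c c f c f $  match c
  3  $ C C    c f c f $    expand C ::= c f
  4  $ C f c  c f c f $    match c
  5  $ C f    f c f $      match f
  6  $ C      c f $        expand C ::= c f
Stack after step 6: $ f c (top = c).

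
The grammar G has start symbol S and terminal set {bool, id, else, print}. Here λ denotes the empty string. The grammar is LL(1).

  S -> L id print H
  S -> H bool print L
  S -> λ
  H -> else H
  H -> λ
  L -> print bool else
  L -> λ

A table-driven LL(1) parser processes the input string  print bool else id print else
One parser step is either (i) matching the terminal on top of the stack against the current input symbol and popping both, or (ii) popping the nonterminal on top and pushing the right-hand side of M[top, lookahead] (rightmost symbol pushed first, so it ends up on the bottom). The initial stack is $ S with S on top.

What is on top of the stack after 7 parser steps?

step 1: stack=$ S  input=print bool else id print else $  — expand S -> L id print H
step 2: stack=$ H print id L  input=print bool else id print else $  — expand L -> print bool else
step 3: stack=$ H print id else bool print  input=print bool else id print else $  — match print
step 4: stack=$ H print id else bool  input=bool else id print else $  — match bool
step 5: stack=$ H print id else  input=else id print else $  — match else
step 6: stack=$ H print id  input=id print else $  — match id
step 7: stack=$ H print  input=print else $  — match print
Stack after step 7: $ H (top = H).

H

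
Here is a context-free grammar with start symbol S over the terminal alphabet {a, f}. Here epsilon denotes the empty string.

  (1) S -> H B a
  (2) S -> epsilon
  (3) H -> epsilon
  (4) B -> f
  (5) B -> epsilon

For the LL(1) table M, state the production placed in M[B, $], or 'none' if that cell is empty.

none

FIRST(H) = {epsilon}
FIRST(B) = {epsilon, f}
FIRST(S) = {epsilon, a, f}  (via H B a)
FOLLOW(S) includes $ since S is the start symbol.
FOLLOW(B): in S->H B a, B is followed by a with FIRST {a}. Thus FOLLOW(B) = {a}.
For B -> f: FIRST(f) = {f}, so it goes in M[B, t] for t ∈ {f}.
For B -> epsilon: FIRST(epsilon) = {epsilon}, so it goes in M[B, t] for t ∈ {}; since epsilon ∈ FIRST, also for every t ∈ FOLLOW(B) = {a}.
None of these place a production in M[B, $].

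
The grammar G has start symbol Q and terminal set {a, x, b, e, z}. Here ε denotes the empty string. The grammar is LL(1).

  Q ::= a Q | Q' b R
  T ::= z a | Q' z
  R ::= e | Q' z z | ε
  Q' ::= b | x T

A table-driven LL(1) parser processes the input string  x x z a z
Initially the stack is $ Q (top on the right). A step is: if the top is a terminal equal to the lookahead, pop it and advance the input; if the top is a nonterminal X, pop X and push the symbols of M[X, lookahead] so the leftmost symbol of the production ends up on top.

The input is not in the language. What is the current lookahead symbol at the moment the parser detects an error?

      Stack        Input        Action
   1  $ Q          x x z a z $  expand Q ::= Q' b R
   2  $ R b Q'     x x z a z $  expand Q' ::= x T
   3  $ R b T x    x x z a z $  match x
   4  $ R b T      x z a z $    expand T ::= Q' z
   5  $ R b z Q'   x z a z $    expand Q' ::= x T
   6  $ R b z T x  x z a z $    match x
   7  $ R b z T    z a z $      expand T ::= z a
   8  $ R b z a z  z a z $      match z
   9  $ R b z a    a z $        match a
  10  $ R b z      z $          match z
  11  $ R b        $            error: top is terminal b but lookahead is $

$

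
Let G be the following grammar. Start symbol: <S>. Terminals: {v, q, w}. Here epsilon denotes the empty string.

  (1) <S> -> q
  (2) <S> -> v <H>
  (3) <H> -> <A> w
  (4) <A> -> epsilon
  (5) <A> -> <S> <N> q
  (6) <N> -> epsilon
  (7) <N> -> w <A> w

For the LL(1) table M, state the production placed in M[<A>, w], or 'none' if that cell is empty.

FIRST(<S>) = {q, v}
FIRST(<N>) = {epsilon, w}
FIRST(<A>) = {epsilon, q, v}  (via <S> <N> q)
FIRST(<H>) = {q, v, w}  (via <A> w)
FOLLOW(<S>) includes $ since <S> is the start symbol.
FOLLOW(<A>): in <H>-><A> w, <A> is followed by w with FIRST {w}; in <N>->w <A> w, <A> is followed by w with FIRST {w}. Thus FOLLOW(<A>) = {w}.
For <A> -> epsilon: FIRST(epsilon) = {epsilon}, so it goes in M[<A>, t] for t ∈ {}; since epsilon ∈ FIRST, also for every t ∈ FOLLOW(<A>) = {w}.
For <A> -> <S> <N> q: FIRST(<S> <N> q) = {q, v}, so it goes in M[<A>, t] for t ∈ {q, v}.

<A> -> epsilon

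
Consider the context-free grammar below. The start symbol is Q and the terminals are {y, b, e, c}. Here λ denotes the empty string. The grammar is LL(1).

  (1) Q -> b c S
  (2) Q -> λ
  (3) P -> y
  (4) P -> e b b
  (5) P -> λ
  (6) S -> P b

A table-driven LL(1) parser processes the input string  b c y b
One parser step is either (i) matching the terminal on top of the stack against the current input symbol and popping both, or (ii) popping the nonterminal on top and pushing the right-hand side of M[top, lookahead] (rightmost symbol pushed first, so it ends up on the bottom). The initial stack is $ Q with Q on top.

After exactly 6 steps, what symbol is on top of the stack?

b

step 1: stack=$ Q  input=b c y b $  — expand Q -> b c S
step 2: stack=$ S c b  input=b c y b $  — match b
step 3: stack=$ S c  input=c y b $  — match c
step 4: stack=$ S  input=y b $  — expand S -> P b
step 5: stack=$ b P  input=y b $  — expand P -> y
step 6: stack=$ b y  input=y b $  — match y
Stack after step 6: $ b (top = b).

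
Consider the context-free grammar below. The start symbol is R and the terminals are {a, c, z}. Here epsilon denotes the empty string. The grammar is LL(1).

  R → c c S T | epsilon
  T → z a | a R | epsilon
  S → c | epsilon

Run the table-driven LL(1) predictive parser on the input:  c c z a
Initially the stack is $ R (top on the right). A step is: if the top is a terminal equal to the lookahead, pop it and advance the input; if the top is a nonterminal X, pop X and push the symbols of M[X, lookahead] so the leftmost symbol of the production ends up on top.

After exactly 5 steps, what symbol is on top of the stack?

z

     Stack      Input      Action
  1  $ R        c c z a $  expand R → c c S T
  2  $ T S c c  c c z a $  match c
  3  $ T S c    c z a $    match c
  4  $ T S      z a $      expand S → epsilon
  5  $ T        z a $      expand T → z a
Stack after step 5: $ a z (top = z).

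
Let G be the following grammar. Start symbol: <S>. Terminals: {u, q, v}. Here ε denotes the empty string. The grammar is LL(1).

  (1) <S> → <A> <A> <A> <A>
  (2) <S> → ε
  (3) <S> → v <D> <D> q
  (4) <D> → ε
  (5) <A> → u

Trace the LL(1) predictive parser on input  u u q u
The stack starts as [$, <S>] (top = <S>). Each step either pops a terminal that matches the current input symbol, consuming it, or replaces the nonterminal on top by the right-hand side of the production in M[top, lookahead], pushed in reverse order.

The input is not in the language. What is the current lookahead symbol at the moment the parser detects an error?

step 1: stack=$ <S>  input=u u q u $  — expand <S> → <A> <A> <A> <A>
step 2: stack=$ <A> <A> <A> <A>  input=u u q u $  — expand <A> → u
step 3: stack=$ <A> <A> <A> u  input=u u q u $  — match u
step 4: stack=$ <A> <A> <A>  input=u q u $  — expand <A> → u
step 5: stack=$ <A> <A> u  input=u q u $  — match u
step 6: stack=$ <A> <A>  input=q u $  — error: M[<A>, q] is empty

q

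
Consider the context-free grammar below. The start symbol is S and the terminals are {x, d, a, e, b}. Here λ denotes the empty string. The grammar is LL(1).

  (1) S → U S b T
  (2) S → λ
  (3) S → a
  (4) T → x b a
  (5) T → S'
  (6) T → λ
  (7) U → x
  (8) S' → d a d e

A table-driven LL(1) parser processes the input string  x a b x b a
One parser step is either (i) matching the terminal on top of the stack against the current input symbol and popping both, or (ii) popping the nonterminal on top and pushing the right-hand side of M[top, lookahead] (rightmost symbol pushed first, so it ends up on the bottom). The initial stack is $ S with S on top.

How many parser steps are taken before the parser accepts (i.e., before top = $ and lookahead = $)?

10

      Stack      Input          Action
   1  $ S        x a b x b a $  expand S → U S b T
   2  $ T b S U  x a b x b a $  expand U → x
   3  $ T b S x  x a b x b a $  match x
   4  $ T b S    a b x b a $    expand S → a
   5  $ T b a    a b x b a $    match a
   6  $ T b      b x b a $      match b
   7  $ T        x b a $        expand T → x b a
   8  $ a b x    x b a $        match x
   9  $ a b      b a $          match b
  10  $ a        a $            match a
Accept reached after 10 steps.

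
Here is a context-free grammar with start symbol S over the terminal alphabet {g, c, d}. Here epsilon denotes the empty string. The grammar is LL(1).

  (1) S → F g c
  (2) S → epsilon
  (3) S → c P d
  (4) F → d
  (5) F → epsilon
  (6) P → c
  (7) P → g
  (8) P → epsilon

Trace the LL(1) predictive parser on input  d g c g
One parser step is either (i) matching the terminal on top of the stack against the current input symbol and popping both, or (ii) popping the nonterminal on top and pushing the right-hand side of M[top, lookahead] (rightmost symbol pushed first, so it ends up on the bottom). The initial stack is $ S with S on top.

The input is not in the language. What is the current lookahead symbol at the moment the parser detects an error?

g

     Stack    Input      Action
  1  $ S      d g c g $  expand S → F g c
  2  $ c g F  d g c g $  expand F → d
  3  $ c g d  d g c g $  match d
  4  $ c g    g c g $    match g
  5  $ c      c g $      match c
  6  $        g $        error: stack empty but input remains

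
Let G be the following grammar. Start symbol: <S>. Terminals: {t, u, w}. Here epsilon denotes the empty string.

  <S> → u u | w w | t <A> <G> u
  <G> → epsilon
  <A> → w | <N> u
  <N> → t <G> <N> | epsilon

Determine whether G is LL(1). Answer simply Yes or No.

Yes

FIRST(<S>) = {t, u, w}
FIRST(<G>) = {epsilon}
FIRST(<A>) = {t, u, w}
FIRST(<N>) = {epsilon, t}
FOLLOW(<S>) = {$}
FOLLOW(<G>) = {t, u}
FOLLOW(<A>) = {u}
FOLLOW(<N>) = {u}
Each cell of M receives at most one production.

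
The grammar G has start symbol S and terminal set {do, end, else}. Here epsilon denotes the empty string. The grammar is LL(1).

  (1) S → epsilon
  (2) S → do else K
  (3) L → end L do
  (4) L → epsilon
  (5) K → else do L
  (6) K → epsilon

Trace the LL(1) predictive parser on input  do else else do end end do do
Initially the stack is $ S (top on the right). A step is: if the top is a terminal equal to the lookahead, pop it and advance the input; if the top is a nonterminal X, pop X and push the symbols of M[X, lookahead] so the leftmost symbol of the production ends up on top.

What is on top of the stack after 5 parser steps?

do

     Stack        Input                            Action
  1  $ S          do else else do end end do do $  expand S → do else K
  2  $ K else do  do else else do end end do do $  match do
  3  $ K else     else else do end end do do $     match else
  4  $ K          else do end end do do $          expand K → else do L
  5  $ L do else  else do end end do do $          match else
Stack after step 5: $ L do (top = do).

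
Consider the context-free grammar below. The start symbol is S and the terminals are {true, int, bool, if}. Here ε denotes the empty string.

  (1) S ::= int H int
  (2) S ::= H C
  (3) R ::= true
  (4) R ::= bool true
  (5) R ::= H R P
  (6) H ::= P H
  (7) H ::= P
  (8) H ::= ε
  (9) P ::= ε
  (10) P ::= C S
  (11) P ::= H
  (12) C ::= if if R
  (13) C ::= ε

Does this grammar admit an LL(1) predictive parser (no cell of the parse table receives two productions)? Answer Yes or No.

FIRST(S) = {ε, if, int}
FIRST(R) = {bool, if, int, true}
FIRST(H) = {ε, if, int}
FIRST(P) = {ε, if, int}
FIRST(C) = {ε, if}
FOLLOW(S) = {$, bool, if, int, true}
FOLLOW(R) = {$, bool, if, int, true}
FOLLOW(H) = {$, bool, if, int, true}
FOLLOW(P) = {$, bool, if, int, true}
FOLLOW(C) = {$, bool, if, int, true}
Cell M[C, if] receives both C ::= if if R and C ::= ε — the grammar is not LL(1).

No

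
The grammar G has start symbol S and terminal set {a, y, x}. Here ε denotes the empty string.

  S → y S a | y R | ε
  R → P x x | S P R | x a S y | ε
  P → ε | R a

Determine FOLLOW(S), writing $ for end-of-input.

{$, a, x, y}

FIRST(S) = {ε, y}
FIRST(R) = {ε, a, x, y}  (via P x x, S P R)
FIRST(P) = {ε, a, x, y}  (via R a)
FOLLOW(S) includes $ since S is the start symbol.
FOLLOW(S): in S→y S a, S is followed by a with FIRST {a}; in R→S P R, S is followed by P R with FIRST {ε, a, x, y}; in R→S P R, the suffix after S is nullable, so FOLLOW(S) ⊇ FOLLOW(R) = {$, a, x, y}; in R→x a S y, S is followed by y with FIRST {y}. Thus FOLLOW(S) = {$, a, x, y}.
FOLLOW(R): in S→y R, the suffix after R is empty, so FOLLOW(R) ⊇ FOLLOW(S) = {$, a, x, y}; in R→S P R, the suffix after R is empty (adds nothing new); in P→R a, R is followed by a with FIRST {a}. Thus FOLLOW(R) = {$, a, x, y}.
FOLLOW(P): in R→P x x, P is followed by x x with FIRST {x}; in R→S P R, P is followed by R with FIRST {ε, a, x, y}; in R→S P R, the suffix after P is nullable, so FOLLOW(P) ⊇ FOLLOW(R) = {$, a, x, y}. Thus FOLLOW(P) = {$, a, x, y}.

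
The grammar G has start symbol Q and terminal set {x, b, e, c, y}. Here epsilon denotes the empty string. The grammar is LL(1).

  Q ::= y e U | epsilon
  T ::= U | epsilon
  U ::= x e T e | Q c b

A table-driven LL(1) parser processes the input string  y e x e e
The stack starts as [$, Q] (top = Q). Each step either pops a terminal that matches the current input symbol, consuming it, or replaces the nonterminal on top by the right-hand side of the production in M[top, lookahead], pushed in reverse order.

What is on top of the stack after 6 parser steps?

T

     Stack      Input        Action
  1  $ Q        y e x e e $  expand Q ::= y e U
  2  $ U e y    y e x e e $  match y
  3  $ U e      e x e e $    match e
  4  $ U        x e e $      expand U ::= x e T e
  5  $ e T e x  x e e $      match x
  6  $ e T e    e e $        match e
Stack after step 6: $ e T (top = T).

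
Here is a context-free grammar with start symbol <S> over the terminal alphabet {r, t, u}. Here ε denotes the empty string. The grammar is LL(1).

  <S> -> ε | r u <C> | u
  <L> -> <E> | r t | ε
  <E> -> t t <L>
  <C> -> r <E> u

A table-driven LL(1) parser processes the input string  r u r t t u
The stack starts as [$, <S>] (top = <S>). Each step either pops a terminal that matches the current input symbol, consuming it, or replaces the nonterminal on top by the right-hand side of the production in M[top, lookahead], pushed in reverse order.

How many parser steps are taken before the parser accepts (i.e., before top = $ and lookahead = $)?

step 1: stack=$ <S>  input=r u r t t u $  — expand <S> -> r u <C>
step 2: stack=$ <C> u r  input=r u r t t u $  — match r
step 3: stack=$ <C> u  input=u r t t u $  — match u
step 4: stack=$ <C>  input=r t t u $  — expand <C> -> r <E> u
step 5: stack=$ u <E> r  input=r t t u $  — match r
step 6: stack=$ u <E>  input=t t u $  — expand <E> -> t t <L>
step 7: stack=$ u <L> t t  input=t t u $  — match t
step 8: stack=$ u <L> t  input=t u $  — match t
step 9: stack=$ u <L>  input=u $  — expand <L> -> ε
step 10: stack=$ u  input=u $  — match u
Accept reached after 10 steps.

10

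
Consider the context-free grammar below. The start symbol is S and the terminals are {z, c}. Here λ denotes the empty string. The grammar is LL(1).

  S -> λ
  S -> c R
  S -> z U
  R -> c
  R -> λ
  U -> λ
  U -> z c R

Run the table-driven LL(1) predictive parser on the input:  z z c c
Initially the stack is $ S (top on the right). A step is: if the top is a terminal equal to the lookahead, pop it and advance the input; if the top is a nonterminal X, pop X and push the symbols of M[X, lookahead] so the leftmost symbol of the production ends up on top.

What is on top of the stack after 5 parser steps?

step 1: stack=$ S  input=z z c c $  — expand S -> z U
step 2: stack=$ U z  input=z z c c $  — match z
step 3: stack=$ U  input=z c c $  — expand U -> z c R
step 4: stack=$ R c z  input=z c c $  — match z
step 5: stack=$ R c  input=c c $  — match c
Stack after step 5: $ R (top = R).

R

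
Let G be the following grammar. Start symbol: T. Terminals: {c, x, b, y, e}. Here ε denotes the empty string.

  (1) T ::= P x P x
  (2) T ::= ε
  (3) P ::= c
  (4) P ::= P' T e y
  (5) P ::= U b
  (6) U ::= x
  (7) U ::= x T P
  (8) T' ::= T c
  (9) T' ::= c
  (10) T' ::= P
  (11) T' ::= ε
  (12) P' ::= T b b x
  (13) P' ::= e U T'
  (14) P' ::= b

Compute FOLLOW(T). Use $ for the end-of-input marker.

FIRST(U): from U::=x we get {x}; from U::=x T P we get {x}. So FIRST(U) = {x}.
FIRST(T): from T::=P x P x we get {b, c, e, x}; from T::=ε we get {ε}. So FIRST(T) = {ε, b, c, e, x}.
FIRST(P'): from P'::=T b b x we get {b, c, e, x}; from P'::=e U T' we get {e}; from P'::=b we get {b}. So FIRST(P') = {b, c, e, x}.
FIRST(P): from P::=c we get {c}; from P::=P' T e y we get {b, c, e, x}; from P::=U b we get {x}. So FIRST(P) = {b, c, e, x}.
FIRST(T'): from T'::=T c we get {b, c, e, x}; from T'::=c we get {c}; from T'::=P we get {b, c, e, x}; from T'::=ε we get {ε}. So FIRST(T') = {ε, b, c, e, x}.
FOLLOW(T) includes $ since T is the start symbol.
FOLLOW(T): in P::=P' T e y, T is followed by e y with FIRST {e}; in U::=x T P, T is followed by P with FIRST {b, c, e, x}; in T'::=T c, T is followed by c with FIRST {c}; in P'::=T b b x, T is followed by b b x with FIRST {b}. Thus FOLLOW(T) = {$, b, c, e, x}.
FOLLOW(P'): in P::=P' T e y, P' is followed by T e y with FIRST {b, c, e, x}. Thus FOLLOW(P') = {b, c, e, x}.
FOLLOW(U): in P::=U b, U is followed by b with FIRST {b}; in P'::=e U T', U is followed by T' with FIRST {ε, b, c, e, x}; in P'::=e U T', the suffix after U is nullable, so FOLLOW(U) ⊇ FOLLOW(P') = {b, c, e, x}. Thus FOLLOW(U) = {b, c, e, x}.
FOLLOW(T'): in P'::=e U T', the suffix after T' is empty, so FOLLOW(T') ⊇ FOLLOW(P') = {b, c, e, x}. Thus FOLLOW(T') = {b, c, e, x}.
FOLLOW(P): in T::=P x P x (occurrence 1), P is followed by x P x with FIRST {x}; in T::=P x P x (occurrence 2), P is followed by x with FIRST {x}; in U::=x T P, the suffix after P is empty, so FOLLOW(P) ⊇ FOLLOW(U) = {b, c, e, x}; in T'::=P, the suffix after P is empty, so FOLLOW(P) ⊇ FOLLOW(T') = {b, c, e, x}. Thus FOLLOW(P) = {b, c, e, x}.

{$, b, c, e, x}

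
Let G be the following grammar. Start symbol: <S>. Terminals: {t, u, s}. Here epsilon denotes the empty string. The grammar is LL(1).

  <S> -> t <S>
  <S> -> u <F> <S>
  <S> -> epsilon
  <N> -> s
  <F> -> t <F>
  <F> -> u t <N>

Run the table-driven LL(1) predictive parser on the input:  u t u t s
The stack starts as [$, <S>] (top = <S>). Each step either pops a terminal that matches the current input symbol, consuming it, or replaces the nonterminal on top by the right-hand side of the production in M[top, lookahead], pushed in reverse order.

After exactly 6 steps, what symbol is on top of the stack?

t

     Stack          Input        Action
  1  $ <S>          u t u t s $  expand <S> -> u <F> <S>
  2  $ <S> <F> u    u t u t s $  match u
  3  $ <S> <F>      t u t s $    expand <F> -> t <F>
  4  $ <S> <F> t    t u t s $    match t
  5  $ <S> <F>      u t s $      expand <F> -> u t <N>
  6  $ <S> <N> t u  u t s $      match u
Stack after step 6: $ <S> <N> t (top = t).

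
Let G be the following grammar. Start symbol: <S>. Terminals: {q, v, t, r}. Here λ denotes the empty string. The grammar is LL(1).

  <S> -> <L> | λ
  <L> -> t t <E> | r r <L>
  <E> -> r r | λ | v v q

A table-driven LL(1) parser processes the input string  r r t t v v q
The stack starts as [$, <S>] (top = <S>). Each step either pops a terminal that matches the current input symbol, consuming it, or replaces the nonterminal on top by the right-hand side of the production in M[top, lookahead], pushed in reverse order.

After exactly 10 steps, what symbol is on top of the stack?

step 1: stack=$ <S>  input=r r t t v v q $  — expand <S> -> <L>
step 2: stack=$ <L>  input=r r t t v v q $  — expand <L> -> r r <L>
step 3: stack=$ <L> r r  input=r r t t v v q $  — match r
step 4: stack=$ <L> r  input=r t t v v q $  — match r
step 5: stack=$ <L>  input=t t v v q $  — expand <L> -> t t <E>
step 6: stack=$ <E> t t  input=t t v v q $  — match t
step 7: stack=$ <E> t  input=t v v q $  — match t
step 8: stack=$ <E>  input=v v q $  — expand <E> -> v v q
step 9: stack=$ q v v  input=v v q $  — match v
step 10: stack=$ q v  input=v q $  — match v
Stack after step 10: $ q (top = q).

q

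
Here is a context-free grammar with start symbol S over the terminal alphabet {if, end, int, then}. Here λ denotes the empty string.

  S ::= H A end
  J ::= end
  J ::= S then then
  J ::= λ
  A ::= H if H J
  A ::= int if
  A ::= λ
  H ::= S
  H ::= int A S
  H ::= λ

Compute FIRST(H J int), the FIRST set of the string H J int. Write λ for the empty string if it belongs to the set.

{end, if, int}

FIRST(S): from S::=H A end we get {end, if, int}. So FIRST(S) = {end, if, int}.
FIRST(J): from J::=end we get {end}; from J::=S then then we get {end, if, int}; from J::=λ we get {λ}. So FIRST(J) = {λ, end, if, int}.
FIRST(H): from H::=S we get {end, if, int}; from H::=int A S we get {int}; from H::=λ we get {λ}. So FIRST(H) = {λ, end, if, int}.
FIRST(A): from A::=H if H J we get {end, if, int}; from A::=int if we get {int}; from A::=λ we get {λ}. So FIRST(A) = {λ, end, if, int}.
FIRST(H J int): take FIRST of each symbol in turn, carrying on past any symbol whose FIRST contains λ; result {end, if, int}.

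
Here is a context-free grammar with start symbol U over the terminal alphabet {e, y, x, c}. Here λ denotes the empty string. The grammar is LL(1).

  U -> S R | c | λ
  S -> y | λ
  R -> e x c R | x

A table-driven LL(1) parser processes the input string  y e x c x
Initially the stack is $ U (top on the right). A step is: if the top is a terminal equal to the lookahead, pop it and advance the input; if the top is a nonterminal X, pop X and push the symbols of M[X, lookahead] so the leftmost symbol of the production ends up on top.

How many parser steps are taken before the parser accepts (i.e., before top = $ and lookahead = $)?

     Stack      Input        Action
  1  $ U        y e x c x $  expand U -> S R
  2  $ R S      y e x c x $  expand S -> y
  3  $ R y      y e x c x $  match y
  4  $ R        e x c x $    expand R -> e x c R
  5  $ R c x e  e x c x $    match e
  6  $ R c x    x c x $      match x
  7  $ R c      c x $        match c
  8  $ R        x $          expand R -> x
  9  $ x        x $          match x
Accept reached after 9 steps.

9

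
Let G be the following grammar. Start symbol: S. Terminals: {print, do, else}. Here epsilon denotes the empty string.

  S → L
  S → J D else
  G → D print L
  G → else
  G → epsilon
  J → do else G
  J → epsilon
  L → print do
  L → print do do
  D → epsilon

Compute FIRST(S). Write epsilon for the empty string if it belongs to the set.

{do, else, print}

FIRST(J): from J→do else G we get {do}; from J→epsilon we get {epsilon}. So FIRST(J) = {epsilon, do}.
FIRST(L): from L→print do we get {print}; from L→print do do we get {print}. So FIRST(L) = {print}.
FIRST(D): from D→epsilon we get {epsilon}. So FIRST(D) = {epsilon}.
FIRST(S): from S→L we get {print}; from S→J D else we get {do, else}. So FIRST(S) = {do, else, print}.
FIRST(G): from G→D print L we get {print}; from G→else we get {else}; from G→epsilon we get {epsilon}. So FIRST(G) = {epsilon, else, print}.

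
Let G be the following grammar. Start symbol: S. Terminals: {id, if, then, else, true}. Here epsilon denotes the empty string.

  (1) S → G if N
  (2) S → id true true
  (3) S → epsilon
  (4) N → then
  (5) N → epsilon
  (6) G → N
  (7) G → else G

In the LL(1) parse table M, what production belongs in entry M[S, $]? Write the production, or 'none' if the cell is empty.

FIRST(N): from N→then we get {then}; from N→epsilon we get {epsilon}. So FIRST(N) = {epsilon, then}.
FIRST(G): from G→N we get {epsilon, then}; from G→else G we get {else}. So FIRST(G) = {epsilon, else, then}.
FIRST(S): from S→G if N we get {else, if, then}; from S→id true true we get {id}; from S→epsilon we get {epsilon}. So FIRST(S) = {epsilon, else, id, if, then}.
FOLLOW(S) includes $ since S is the start symbol.
FOLLOW(S): S appears on no right-hand side. Thus FOLLOW(S) = {$}.
For S → G if N: FIRST(G if N) = {else, if, then}, so it goes in M[S, t] for t ∈ {else, if, then}.
For S → id true true: FIRST(id true true) = {id}, so it goes in M[S, t] for t ∈ {id}.
For S → epsilon: FIRST(epsilon) = {epsilon}, so it goes in M[S, t] for t ∈ {}; since epsilon ∈ FIRST, also for every t ∈ FOLLOW(S) = {$}.

S → epsilon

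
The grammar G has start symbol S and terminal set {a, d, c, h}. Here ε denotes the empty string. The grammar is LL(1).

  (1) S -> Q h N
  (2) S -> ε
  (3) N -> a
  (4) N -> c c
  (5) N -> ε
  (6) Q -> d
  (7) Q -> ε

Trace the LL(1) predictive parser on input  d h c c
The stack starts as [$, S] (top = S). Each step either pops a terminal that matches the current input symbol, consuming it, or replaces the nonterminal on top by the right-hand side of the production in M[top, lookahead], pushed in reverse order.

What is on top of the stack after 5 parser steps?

c

step 1: stack=$ S  input=d h c c $  — expand S -> Q h N
step 2: stack=$ N h Q  input=d h c c $  — expand Q -> d
step 3: stack=$ N h d  input=d h c c $  — match d
step 4: stack=$ N h  input=h c c $  — match h
step 5: stack=$ N  input=c c $  — expand N -> c c
Stack after step 5: $ c c (top = c).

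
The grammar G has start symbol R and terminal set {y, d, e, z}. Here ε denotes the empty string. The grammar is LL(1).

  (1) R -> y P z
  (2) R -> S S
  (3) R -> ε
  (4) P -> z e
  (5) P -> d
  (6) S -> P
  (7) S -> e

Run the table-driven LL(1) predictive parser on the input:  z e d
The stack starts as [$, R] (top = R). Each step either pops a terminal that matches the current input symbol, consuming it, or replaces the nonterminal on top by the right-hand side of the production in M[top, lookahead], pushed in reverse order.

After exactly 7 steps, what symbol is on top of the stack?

d

     Stack    Input    Action
  1  $ R      z e d $  expand R -> S S
  2  $ S S    z e d $  expand S -> P
  3  $ S P    z e d $  expand P -> z e
  4  $ S e z  z e d $  match z
  5  $ S e    e d $    match e
  6  $ S      d $      expand S -> P
  7  $ P      d $      expand P -> d
Stack after step 7: $ d (top = d).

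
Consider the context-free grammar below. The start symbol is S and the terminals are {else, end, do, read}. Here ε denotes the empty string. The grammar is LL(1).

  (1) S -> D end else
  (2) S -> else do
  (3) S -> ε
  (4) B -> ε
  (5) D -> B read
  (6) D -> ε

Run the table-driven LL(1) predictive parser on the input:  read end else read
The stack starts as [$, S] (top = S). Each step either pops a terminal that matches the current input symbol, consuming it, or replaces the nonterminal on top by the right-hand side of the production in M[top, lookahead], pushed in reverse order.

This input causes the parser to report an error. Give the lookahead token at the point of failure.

read

     Stack              Input                 Action
  1  $ S                read end else read $  expand S -> D end else
  2  $ else end D       read end else read $  expand D -> B read
  3  $ else end read B  read end else read $  expand B -> ε
  4  $ else end read    read end else read $  match read
  5  $ else end         end else read $       match end
  6  $ else             else read $           match else
  7  $                  read $                error: stack empty but input remains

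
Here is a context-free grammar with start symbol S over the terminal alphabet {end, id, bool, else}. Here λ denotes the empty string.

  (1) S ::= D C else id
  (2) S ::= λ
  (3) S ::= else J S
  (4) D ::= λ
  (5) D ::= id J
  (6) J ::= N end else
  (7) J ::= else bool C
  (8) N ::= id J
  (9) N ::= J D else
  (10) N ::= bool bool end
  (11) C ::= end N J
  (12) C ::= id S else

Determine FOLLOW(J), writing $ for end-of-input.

FIRST(D) = {λ, id}
FIRST(C) = {end, id}
FIRST(S) = {λ, else, end, id}  (via D C else id)
FIRST(J) = {bool, else, id}  (via N end else)
FIRST(N) = {bool, else, id}  (via J D else)
FOLLOW(S) includes $ since S is the start symbol.
FOLLOW(S): in S::=else J S, the suffix after S is empty (adds nothing new); in C::=id S else, S is followed by else with FIRST {else}. Thus FOLLOW(S) = {$, else}.
FOLLOW(D): in S::=D C else id, D is followed by C else id with FIRST {end, id}; in N::=J D else, D is followed by else with FIRST {else}. Thus FOLLOW(D) = {else, end, id}.
FOLLOW(N): in J::=N end else, N is followed by end else with FIRST {end}; in C::=end N J, N is followed by J with FIRST {bool, else, id}. Thus FOLLOW(N) = {bool, else, end, id}.
FOLLOW(J): in S::=else J S, J is followed by S with FIRST {λ, else, end, id}; in S::=else J S, the suffix after J is nullable, so FOLLOW(J) ⊇ FOLLOW(S) = {$, else}; in D::=id J, the suffix after J is empty, so FOLLOW(J) ⊇ FOLLOW(D) = {else, end, id}; in N::=id J, the suffix after J is empty, so FOLLOW(J) ⊇ FOLLOW(N) = {bool, else, end, id}; in N::=J D else, J is followed by D else with FIRST {else, id}; in C::=end N J, the suffix after J is empty, so FOLLOW(J) ⊇ FOLLOW(C) = {$, bool, else, end, id}. Thus FOLLOW(J) = {$, bool, else, end, id}.
FOLLOW(C): in S::=D C else id, C is followed by else id with FIRST {else}; in J::=else bool C, the suffix after C is empty, so FOLLOW(C) ⊇ FOLLOW(J) = {$, bool, else, end, id}. Thus FOLLOW(C) = {$, bool, else, end, id}.

{$, bool, else, end, id}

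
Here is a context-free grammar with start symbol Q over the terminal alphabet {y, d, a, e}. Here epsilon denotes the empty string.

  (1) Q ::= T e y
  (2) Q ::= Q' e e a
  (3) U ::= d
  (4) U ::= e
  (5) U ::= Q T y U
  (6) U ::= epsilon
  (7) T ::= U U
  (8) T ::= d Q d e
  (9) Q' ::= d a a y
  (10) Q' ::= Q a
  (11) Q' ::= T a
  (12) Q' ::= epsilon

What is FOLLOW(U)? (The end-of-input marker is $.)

FIRST(Q): from Q::=T e y we get {a, d, e}; from Q::=Q' e e a we get {a, d, e}. So FIRST(Q) = {a, d, e}.
FIRST(U): from U::=d we get {d}; from U::=e we get {e}; from U::=Q T y U we get {a, d, e}; from U::=epsilon we get {epsilon}. So FIRST(U) = {epsilon, a, d, e}.
FIRST(T): from T::=U U we get {epsilon, a, d, e}; from T::=d Q d e we get {d}. So FIRST(T) = {epsilon, a, d, e}.
FIRST(Q'): from Q'::=d a a y we get {d}; from Q'::=Q a we get {a, d, e}; from Q'::=T a we get {a, d, e}; from Q'::=epsilon we get {epsilon}. So FIRST(Q') = {epsilon, a, d, e}.
FOLLOW(Q) includes $ since Q is the start symbol.
FOLLOW(Q): in U::=Q T y U, Q is followed by T y U with FIRST {a, d, e, y}; in T::=d Q d e, Q is followed by d e with FIRST {d}; in Q'::=Q a, Q is followed by a with FIRST {a}. Thus FOLLOW(Q) = {$, a, d, e, y}.
FOLLOW(T): in Q::=T e y, T is followed by e y with FIRST {e}; in U::=Q T y U, T is followed by y U with FIRST {y}; in Q'::=T a, T is followed by a with FIRST {a}. Thus FOLLOW(T) = {a, e, y}.
FOLLOW(U): in U::=Q T y U, the suffix after U is empty (adds nothing new); in T::=U U (occurrence 1), U is followed by U with FIRST {epsilon, a, d, e}; in T::=U U (occurrence 1), the suffix after U is nullable, so FOLLOW(U) ⊇ FOLLOW(T) = {a, e, y}; in T::=U U (occurrence 2), the suffix after U is empty, so FOLLOW(U) ⊇ FOLLOW(T) = {a, e, y}. Thus FOLLOW(U) = {a, d, e, y}.
FOLLOW(Q'): in Q::=Q' e e a, Q' is followed by e e a with FIRST {e}. Thus FOLLOW(Q') = {e}.

{a, d, e, y}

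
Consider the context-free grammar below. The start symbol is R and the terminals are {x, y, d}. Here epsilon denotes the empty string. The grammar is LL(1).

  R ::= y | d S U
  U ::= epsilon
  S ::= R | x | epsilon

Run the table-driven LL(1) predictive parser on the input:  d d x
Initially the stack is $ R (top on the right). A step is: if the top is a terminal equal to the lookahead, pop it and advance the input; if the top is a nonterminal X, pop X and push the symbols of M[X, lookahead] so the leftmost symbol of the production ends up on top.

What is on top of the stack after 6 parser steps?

step 1: stack=$ R  input=d d x $  — expand R ::= d S U
step 2: stack=$ U S d  input=d d x $  — match d
step 3: stack=$ U S  input=d x $  — expand S ::= R
step 4: stack=$ U R  input=d x $  — expand R ::= d S U
step 5: stack=$ U U S d  input=d x $  — match d
step 6: stack=$ U U S  input=x $  — expand S ::= x
Stack after step 6: $ U U x (top = x).

x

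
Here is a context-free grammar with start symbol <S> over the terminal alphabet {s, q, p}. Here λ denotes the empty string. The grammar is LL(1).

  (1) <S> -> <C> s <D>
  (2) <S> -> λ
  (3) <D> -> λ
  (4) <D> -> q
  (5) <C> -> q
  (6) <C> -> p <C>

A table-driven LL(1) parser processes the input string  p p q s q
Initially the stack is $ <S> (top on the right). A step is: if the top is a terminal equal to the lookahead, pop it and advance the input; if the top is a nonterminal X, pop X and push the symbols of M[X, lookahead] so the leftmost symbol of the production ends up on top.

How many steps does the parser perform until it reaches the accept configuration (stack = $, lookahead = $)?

10

step 1: stack=$ <S>  input=p p q s q $  — expand <S> -> <C> s <D>
step 2: stack=$ <D> s <C>  input=p p q s q $  — expand <C> -> p <C>
step 3: stack=$ <D> s <C> p  input=p p q s q $  — match p
step 4: stack=$ <D> s <C>  input=p q s q $  — expand <C> -> p <C>
step 5: stack=$ <D> s <C> p  input=p q s q $  — match p
step 6: stack=$ <D> s <C>  input=q s q $  — expand <C> -> q
step 7: stack=$ <D> s q  input=q s q $  — match q
step 8: stack=$ <D> s  input=s q $  — match s
step 9: stack=$ <D>  input=q $  — expand <D> -> q
step 10: stack=$ q  input=q $  — match q
Accept reached after 10 steps.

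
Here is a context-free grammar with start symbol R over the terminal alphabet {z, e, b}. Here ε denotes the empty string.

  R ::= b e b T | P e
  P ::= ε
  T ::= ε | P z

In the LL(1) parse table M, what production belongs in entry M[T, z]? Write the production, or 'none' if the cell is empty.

T ::= P z

FIRST(P): from P::=ε we get {ε}. So FIRST(P) = {ε}.
FIRST(R): from R::=b e b T we get {b}; from R::=P e we get {e}. So FIRST(R) = {b, e}.
FIRST(T): from T::=ε we get {ε}; from T::=P z we get {z}. So FIRST(T) = {ε, z}.
FOLLOW(R) includes $ since R is the start symbol.
FOLLOW(R): R appears on no right-hand side. Thus FOLLOW(R) = {$}.
FOLLOW(T): in R::=b e b T, the suffix after T is empty, so FOLLOW(T) ⊇ FOLLOW(R) = {$}. Thus FOLLOW(T) = {$}.
For T ::= ε: FIRST(ε) = {ε}, so it goes in M[T, t] for t ∈ {}; since ε ∈ FIRST, also for every t ∈ FOLLOW(T) = {$}.
For T ::= P z: FIRST(P z) = {z}, so it goes in M[T, t] for t ∈ {z}.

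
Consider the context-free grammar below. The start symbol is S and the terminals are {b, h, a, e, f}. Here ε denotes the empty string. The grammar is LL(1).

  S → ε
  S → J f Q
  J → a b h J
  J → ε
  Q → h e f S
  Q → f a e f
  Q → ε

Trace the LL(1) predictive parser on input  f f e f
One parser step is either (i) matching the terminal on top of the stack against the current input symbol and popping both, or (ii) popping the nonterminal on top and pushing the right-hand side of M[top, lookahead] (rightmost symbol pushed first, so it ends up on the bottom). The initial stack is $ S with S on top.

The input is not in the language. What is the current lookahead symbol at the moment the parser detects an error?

e

step 1: stack=$ S  input=f f e f $  — expand S → J f Q
step 2: stack=$ Q f J  input=f f e f $  — expand J → ε
step 3: stack=$ Q f  input=f f e f $  — match f
step 4: stack=$ Q  input=f e f $  — expand Q → f a e f
step 5: stack=$ f e a f  input=f e f $  — match f
step 6: stack=$ f e a  input=e f $  — error: top is terminal a but lookahead is e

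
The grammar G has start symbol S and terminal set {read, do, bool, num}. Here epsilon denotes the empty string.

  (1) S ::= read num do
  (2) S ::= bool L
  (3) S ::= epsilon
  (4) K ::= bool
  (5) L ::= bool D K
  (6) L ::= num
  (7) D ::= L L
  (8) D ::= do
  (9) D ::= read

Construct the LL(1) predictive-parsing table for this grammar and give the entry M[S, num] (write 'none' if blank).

FIRST(S): from S::=read num do we get {read}; from S::=bool L we get {bool}; from S::=epsilon we get {epsilon}. So FIRST(S) = {epsilon, bool, read}.
FIRST(K): from K::=bool we get {bool}. So FIRST(K) = {bool}.
FIRST(L): from L::=bool D K we get {bool}; from L::=num we get {num}. So FIRST(L) = {bool, num}.
FIRST(D): from D::=L L we get {bool, num}; from D::=do we get {do}; from D::=read we get {read}. So FIRST(D) = {bool, do, num, read}.
FOLLOW(S) includes $ since S is the start symbol.
FOLLOW(S): S appears on no right-hand side. Thus FOLLOW(S) = {$}.
For S ::= read num do: FIRST(read num do) = {read}, so it goes in M[S, t] for t ∈ {read}.
For S ::= bool L: FIRST(bool L) = {bool}, so it goes in M[S, t] for t ∈ {bool}.
For S ::= epsilon: FIRST(epsilon) = {epsilon}, so it goes in M[S, t] for t ∈ {}; since epsilon ∈ FIRST, also for every t ∈ FOLLOW(S) = {$}.
None of these place a production in M[S, num].

none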